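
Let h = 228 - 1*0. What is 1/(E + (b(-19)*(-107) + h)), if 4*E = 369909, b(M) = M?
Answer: 4/378953 ≈ 1.0555e-5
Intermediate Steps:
h = 228 (h = 228 + 0 = 228)
E = 369909/4 (E = (¼)*369909 = 369909/4 ≈ 92477.)
1/(E + (b(-19)*(-107) + h)) = 1/(369909/4 + (-19*(-107) + 228)) = 1/(369909/4 + (2033 + 228)) = 1/(369909/4 + 2261) = 1/(378953/4) = 4/378953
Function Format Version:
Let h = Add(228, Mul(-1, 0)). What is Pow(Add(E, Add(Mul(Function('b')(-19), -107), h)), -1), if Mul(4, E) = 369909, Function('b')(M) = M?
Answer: Rational(4, 378953) ≈ 1.0555e-5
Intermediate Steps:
h = 228 (h = Add(228, 0) = 228)
E = Rational(369909, 4) (E = Mul(Rational(1, 4), 369909) = Rational(369909, 4) ≈ 92477.)
Pow(Add(E, Add(Mul(Function('b')(-19), -107), h)), -1) = Pow(Add(Rational(369909, 4), Add(Mul(-19, -107), 228)), -1) = Pow(Add(Rational(369909, 4), Add(2033, 228)), -1) = Pow(Add(Rational(369909, 4), 2261), -1) = Pow(Rational(378953, 4), -1) = Rational(4, 378953)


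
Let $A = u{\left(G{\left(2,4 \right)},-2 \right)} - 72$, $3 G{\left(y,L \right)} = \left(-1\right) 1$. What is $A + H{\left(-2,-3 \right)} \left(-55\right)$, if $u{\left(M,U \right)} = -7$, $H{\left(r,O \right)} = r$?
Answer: $31$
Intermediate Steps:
$G{\left(y,L \right)} = - \frac{1}{3}$ ($G{\left(y,L \right)} = \frac{\left(-1\right) 1}{3} = \frac{1}{3} \left(-1\right) = - \frac{1}{3}$)
$A = -79$ ($A = -7 - 72 = -79$)
$A + H{\left(-2,-3 \right)} \left(-55\right) = -79 - -110 = -79 + 110 = 31$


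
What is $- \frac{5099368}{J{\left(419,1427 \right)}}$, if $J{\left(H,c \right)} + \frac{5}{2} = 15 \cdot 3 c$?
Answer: $- \frac{10198736}{128425} \approx -79.414$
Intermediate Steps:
$J{\left(H,c \right)} = - \frac{5}{2} + 45 c$ ($J{\left(H,c \right)} = - \frac{5}{2} + 15 \cdot 3 c = - \frac{5}{2} + 45 c$)
$- \frac{5099368}{J{\left(419,1427 \right)}} = - \frac{5099368}{- \frac{5}{2} + 45 \cdot 1427} = - \frac{5099368}{- \frac{5}{2} + 64215} = - \frac{5099368}{\frac{128425}{2}} = \left(-5099368\right) \frac{2}{128425} = - \frac{10198736}{128425}$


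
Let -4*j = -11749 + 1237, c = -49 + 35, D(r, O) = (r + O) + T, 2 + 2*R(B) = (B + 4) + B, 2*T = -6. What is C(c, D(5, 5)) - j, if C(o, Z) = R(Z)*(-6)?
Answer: -2676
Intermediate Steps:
T = -3 (T = (½)*(-6) = -3)
R(B) = 1 + B (R(B) = -1 + ((B + 4) + B)/2 = -1 + ((4 + B) + B)/2 = -1 + (4 + 2*B)/2 = -1 + (2 + B) = 1 + B)
D(r, O) = -3 + O + r (D(r, O) = (r + O) - 3 = (O + r) - 3 = -3 + O + r)
c = -14
j = 2628 (j = -(-11749 + 1237)/4 = -¼*(-10512) = 2628)
C(o, Z) = -6 - 6*Z (C(o, Z) = (1 + Z)*(-6) = -6 - 6*Z)
C(c, D(5, 5)) - j = (-6 - 6*(-3 + 5 + 5)) - 1*2628 = (-6 - 6*7) - 2628 = (-6 - 42) - 2628 = -48 - 2628 = -2676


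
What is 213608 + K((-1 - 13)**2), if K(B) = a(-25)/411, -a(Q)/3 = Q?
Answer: 29264321/137 ≈ 2.1361e+5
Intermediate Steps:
a(Q) = -3*Q
K(B) = 25/137 (K(B) = -3*(-25)/411 = 75*(1/411) = 25/137)
213608 + K((-1 - 13)**2) = 213608 + 25/137 = 29264321/137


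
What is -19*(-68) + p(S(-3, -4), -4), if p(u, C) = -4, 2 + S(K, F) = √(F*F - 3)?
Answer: 1288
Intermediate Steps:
S(K, F) = -2 + √(-3 + F²) (S(K, F) = -2 + √(F*F - 3) = -2 + √(F² - 3) = -2 + √(-3 + F²))
-19*(-68) + p(S(-3, -4), -4) = -19*(-68) - 4 = 1292 - 4 = 1288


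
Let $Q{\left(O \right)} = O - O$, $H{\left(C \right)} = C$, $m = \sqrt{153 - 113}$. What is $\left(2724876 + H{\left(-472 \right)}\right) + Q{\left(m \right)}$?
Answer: $2724404$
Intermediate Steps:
$m = 2 \sqrt{10}$ ($m = \sqrt{40} = 2 \sqrt{10} \approx 6.3246$)
$Q{\left(O \right)} = 0$
$\left(2724876 + H{\left(-472 \right)}\right) + Q{\left(m \right)} = \left(2724876 - 472\right) + 0 = 2724404 + 0 = 2724404$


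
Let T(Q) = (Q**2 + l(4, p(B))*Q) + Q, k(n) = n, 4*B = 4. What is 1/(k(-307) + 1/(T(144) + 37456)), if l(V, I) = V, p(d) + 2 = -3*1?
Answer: -58912/18085983 ≈ -0.0032573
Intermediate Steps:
B = 1 (B = (1/4)*4 = 1)
p(d) = -5 (p(d) = -2 - 3*1 = -2 - 3 = -5)
T(Q) = Q**2 + 5*Q (T(Q) = (Q**2 + 4*Q) + Q = Q**2 + 5*Q)
1/(k(-307) + 1/(T(144) + 37456)) = 1/(-307 + 1/(144*(5 + 144) + 37456)) = 1/(-307 + 1/(144*149 + 37456)) = 1/(-307 + 1/(21456 + 37456)) = 1/(-307 + 1/58912) = 1/(-18085983/58912) = -58912/18085983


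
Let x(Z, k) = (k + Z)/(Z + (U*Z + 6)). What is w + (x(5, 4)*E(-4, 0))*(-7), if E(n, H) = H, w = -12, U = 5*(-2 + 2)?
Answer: -12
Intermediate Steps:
U = 0 (U = 5*0 = 0)
x(Z, k) = (Z + k)/(6 + Z) (x(Z, k) = (k + Z)/(Z + (0*Z + 6)) = (Z + k)/(Z + (0 + 6)) = (Z + k)/(Z + 6) = (Z + k)/(6 + Z))
w + (x(5, 4)*E(-4, 0))*(-7) = -12 + (((5 + 4)/(6 + 5))*0)*(-7) = -12 + ((9/11)*0)*(-7) = -12 + 0*(-7) = -12 + 0 = -12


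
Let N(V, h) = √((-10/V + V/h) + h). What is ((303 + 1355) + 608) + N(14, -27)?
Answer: 2266 + 2*I*√28014/63 ≈ 2266.0 + 5.3135*I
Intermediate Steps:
N(V, h) = √(h - 10/V + V/h)
((303 + 1355) + 608) + N(14, -27) = ((303 + 1355) + 608) + √(-27 - 10/14 + 14/(-27)) = (1658 + 608) + √(-27 - 10*1/14 + 14*(-1/27)) = 2266 + √(-27 - 5/7 - 14/27) = 2266 + √(-5336/189) = 2266 + 2*I*√28014/63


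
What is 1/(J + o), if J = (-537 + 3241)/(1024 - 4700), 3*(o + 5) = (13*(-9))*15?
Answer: -919/542886 ≈ -0.0016928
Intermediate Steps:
o = -590 (o = -5 + ((13*(-9))*15)/3 = -5 + (-117*15)/3 = -5 + (⅓)*(-1755) = -5 - 585 = -590)
J = -676/919 (J = 2704/(-3676) = 2704*(-1/3676) = -676/919 ≈ -0.73558)
1/(J + o) = 1/(-676/919 - 590) = 1/(-542886/919) = -919/542886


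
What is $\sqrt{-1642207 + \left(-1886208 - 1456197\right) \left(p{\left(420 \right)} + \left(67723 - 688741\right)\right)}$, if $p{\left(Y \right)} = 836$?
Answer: $\sqrt{2072897775503} \approx 1.4398 \cdot 10^{6}$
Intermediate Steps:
$\sqrt{-1642207 + \left(-1886208 - 1456197\right) \left(p{\left(420 \right)} + \left(67723 - 688741\right)\right)} = \sqrt{-1642207 + \left(-1886208 - 1456197\right) \left(836 + \left(67723 - 688741\right)\right)} = \sqrt{-1642207 - 3342405 \left(836 + \left(67723 - 688741\right)\right)} = \sqrt{-1642207 - 3342405 \left(836 - 621018\right)} = \sqrt{-1642207 - -2072899417710} = \sqrt{-1642207 + 2072899417710} = \sqrt{2072897775503}$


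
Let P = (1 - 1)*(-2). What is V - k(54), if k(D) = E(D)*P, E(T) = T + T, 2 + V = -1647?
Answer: -1649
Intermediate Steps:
V = -1649 (V = -2 - 1647 = -1649)
E(T) = 2*T
P = 0 (P = 0*(-2) = 0)
k(D) = 0 (k(D) = (2*D)*0 = 0)
V - k(54) = -1649 - 1*0 = -1649 + 0 = -1649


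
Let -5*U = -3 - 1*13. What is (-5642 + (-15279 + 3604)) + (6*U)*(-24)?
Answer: -88889/5 ≈ -17778.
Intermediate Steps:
U = 16/5 (U = -(-3 - 1*13)/5 = -(-3 - 13)/5 = -⅕*(-16) = 16/5 ≈ 3.2000)
(-5642 + (-15279 + 3604)) + (6*U)*(-24) = (-5642 + (-15279 + 3604)) + (6*(16/5))*(-24) = (-5642 - 11675) + (96/5)*(-24) = -17317 - 2304/5 = -88889/5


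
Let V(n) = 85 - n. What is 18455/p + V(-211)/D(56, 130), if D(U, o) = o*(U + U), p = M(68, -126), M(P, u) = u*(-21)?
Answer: 2406143/343980 ≈ 6.9950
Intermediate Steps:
M(P, u) = -21*u
p = 2646 (p = -21*(-126) = 2646)
D(U, o) = 2*U*o (D(U, o) = o*(2*U) = 2*U*o)
18455/p + V(-211)/D(56, 130) = 18455/2646 + (85 - 1*(-211))/((2*56*130)) = 18455*(1/2646) + (85 + 211)/14560 = 18455/2646 + 296*(1/14560) = 18455/2646 + 37/1820 = 2406143/343980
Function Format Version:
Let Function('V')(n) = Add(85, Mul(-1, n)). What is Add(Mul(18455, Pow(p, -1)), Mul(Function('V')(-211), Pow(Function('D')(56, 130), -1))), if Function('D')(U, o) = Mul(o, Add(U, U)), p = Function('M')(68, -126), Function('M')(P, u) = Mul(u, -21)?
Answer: Rational(2406143, 343980) ≈ 6.9950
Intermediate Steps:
Function('M')(P, u) = Mul(-21, u)
p = 2646 (p = Mul(-21, -126) = 2646)
Function('D')(U, o) = Mul(2, U, o) (Function('D')(U, o) = Mul(o, Mul(2, U)) = Mul(2, U, o))
Add(Mul(18455, Pow(p, -1)), Mul(Function('V')(-211), Pow(Function('D')(56, 130), -1))) = Add(Mul(18455, Pow(2646, -1)), Mul(Add(85, Mul(-1, -211)), Pow(Mul(2, 56, 130), -1))) = Add(Mul(18455, Rational(1, 2646)), Mul(Add(85, 211), Pow(14560, -1))) = Add(Rational(18455, 2646), Mul(296, Rational(1, 14560))) = Add(Rational(18455, 2646), Rational(37, 1820)) = Rational(2406143, 343980)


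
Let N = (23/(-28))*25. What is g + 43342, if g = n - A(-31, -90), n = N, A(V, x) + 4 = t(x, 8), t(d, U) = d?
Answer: 1215633/28 ≈ 43415.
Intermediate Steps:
A(V, x) = -4 + x
N = -575/28 (N = -1/28*23*25 = -23/28*25 = -575/28 ≈ -20.536)
n = -575/28 ≈ -20.536
g = 2057/28 (g = -575/28 - (-4 - 90) = -575/28 - 1*(-94) = -575/28 + 94 = 2057/28 ≈ 73.464)
g + 43342 = 2057/28 + 43342 = 1215633/28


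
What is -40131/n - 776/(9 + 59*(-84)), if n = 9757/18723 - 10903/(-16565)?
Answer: -634768012440503/18653840274 ≈ -34029.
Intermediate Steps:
n = 365761574/310146495 (n = 9757*(1/18723) - 10903*(-1/16565) = 9757/18723 + 10903/16565 = 365761574/310146495 ≈ 1.1793)
-40131/n - 776/(9 + 59*(-84)) = -40131/365761574/310146495 - 776/(9 + 59*(-84)) = -40131*310146495/365761574 - 776/(9 - 4956) = -12446488990845/365761574 - 776/(-4947) = -12446488990845/365761574 - 776*(-1/4947) = -12446488990845/365761574 + 8/51 = -634768012440503/18653840274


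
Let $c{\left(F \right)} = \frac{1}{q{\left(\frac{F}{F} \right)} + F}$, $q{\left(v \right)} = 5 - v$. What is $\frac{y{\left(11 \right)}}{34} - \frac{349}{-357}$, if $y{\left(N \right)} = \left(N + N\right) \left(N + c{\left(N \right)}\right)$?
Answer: $\frac{14527}{1785} \approx 8.1384$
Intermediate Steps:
$c{\left(F \right)} = \frac{1}{4 + F}$ ($c{\left(F \right)} = \frac{1}{\left(5 - \frac{F}{F}\right) + F} = \frac{1}{\left(5 - 1\right) + F} = \frac{1}{4 + F}$)
$y{\left(N \right)} = 2 N \left(N + \frac{1}{4 + N}\right)$ ($y{\left(N \right)} = \left(N + N\right) \left(N + \frac{1}{4 + N}\right) = 2 N \left(N + \frac{1}{4 + N}\right)$)
$\frac{y{\left(11 \right)}}{34} - \frac{349}{-357} = \frac{2 \cdot 11 \frac{1}{4 + 11} \left(1 + 11 \left(4 + 11\right)\right)}{34} - \frac{349}{-357} = 2 \cdot 11 \cdot \frac{1}{15} \left(1 + 11 \cdot 15\right) \frac{1}{34} - - \frac{349}{357} = 2 \cdot 11 \cdot \frac{1}{15} \left(1 + 165\right) \frac{1}{34} + \frac{349}{357} = 2 \cdot 11 \cdot \frac{1}{15} \cdot 166 \cdot \frac{1}{34} + \frac{349}{357} = \frac{3652}{15} \cdot \frac{1}{34} + \frac{349}{357} = \frac{1826}{255} + \frac{349}{357} = \frac{14527}{1785}$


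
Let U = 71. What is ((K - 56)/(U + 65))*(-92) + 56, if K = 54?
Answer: 975/17 ≈ 57.353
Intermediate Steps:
((K - 56)/(U + 65))*(-92) + 56 = ((54 - 56)/(71 + 65))*(-92) + 56 = -2/136*(-92) + 56 = -2*1/136*(-92) + 56 = -1/68*(-92) + 56 = 23/17 + 56 = 975/17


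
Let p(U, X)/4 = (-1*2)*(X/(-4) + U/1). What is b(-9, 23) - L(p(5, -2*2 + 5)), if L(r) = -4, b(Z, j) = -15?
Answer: -11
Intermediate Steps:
p(U, X) = -8*U + 2*X (p(U, X) = 4*((-1*2)*(X/(-4) + U/1)) = 4*(-2*(X*(-1/4) + U*1)) = 4*(-2*(-X/4 + U)) = 4*(-2*(U - X/4)) = 4*(X/2 - 2*U) = -8*U + 2*X)
b(-9, 23) - L(p(5, -2*2 + 5)) = -15 - 1*(-4) = -15 + 4 = -11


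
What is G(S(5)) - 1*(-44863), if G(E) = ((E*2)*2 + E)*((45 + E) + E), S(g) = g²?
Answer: 56738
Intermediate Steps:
G(E) = 5*E*(45 + 2*E) (G(E) = ((2*E)*2 + E)*(45 + 2*E) = (4*E + E)*(45 + 2*E) = (5*E)*(45 + 2*E) = 5*E*(45 + 2*E))
G(S(5)) - 1*(-44863) = 5*5²*(45 + 2*5²) - 1*(-44863) = 5*25*(45 + 2*25) + 44863 = 5*25*(45 + 50) + 44863 = 5*25*95 + 44863 = 11875 + 44863 = 56738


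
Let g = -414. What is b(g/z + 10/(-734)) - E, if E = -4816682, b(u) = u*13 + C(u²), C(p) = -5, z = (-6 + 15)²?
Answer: 15909264080/3303 ≈ 4.8166e+6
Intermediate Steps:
z = 81 (z = 9² = 81)
b(u) = -5 + 13*u (b(u) = u*13 - 5 = 13*u - 5 = -5 + 13*u)
b(g/z + 10/(-734)) - E = (-5 + 13*(-414/81 + 10/(-734))) - 1*(-4816682) = (-5 + 13*(-414*1/81 + 10*(-1/734))) + 4816682 = (-5 + 13*(-46/9 - 5/367)) + 4816682 = (-5 + 13*(-16927/3303)) + 4816682 = (-5 - 220051/3303) + 4816682 = -236566/3303 + 4816682 = 15909264080/3303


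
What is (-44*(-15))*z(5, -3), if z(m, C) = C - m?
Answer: -5280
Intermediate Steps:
(-44*(-15))*z(5, -3) = (-44*(-15))*(-3 - 1*5) = 660*(-3 - 5) = 660*(-8) = -5280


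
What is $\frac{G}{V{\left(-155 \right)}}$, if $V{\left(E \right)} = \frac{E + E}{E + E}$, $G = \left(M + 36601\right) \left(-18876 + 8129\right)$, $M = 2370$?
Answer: $-418821337$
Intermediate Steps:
$G = -418821337$ ($G = \left(2370 + 36601\right) \left(-18876 + 8129\right) = 38971 \left(-10747\right) = -418821337$)
$V{\left(E \right)} = 1$ ($V{\left(E \right)} = \frac{2 E}{2 E} = 2 E \frac{1}{2 E} = 1$)
$\frac{G}{V{\left(-155 \right)}} = - \frac{418821337}{1} = \left(-418821337\right) 1 = -418821337$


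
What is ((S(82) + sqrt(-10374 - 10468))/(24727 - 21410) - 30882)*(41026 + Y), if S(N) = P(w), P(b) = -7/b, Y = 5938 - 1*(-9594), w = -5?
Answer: -28967761231354/16585 + 56558*I*sqrt(20842)/3317 ≈ -1.7466e+9 + 2461.6*I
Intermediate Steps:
Y = 15532 (Y = 5938 + 9594 = 15532)
S(N) = 7/5 (S(N) = -7/(-5) = -7*(-1/5) = 7/5)
((S(82) + sqrt(-10374 - 10468))/(24727 - 21410) - 30882)*(41026 + Y) = ((7/5 + sqrt(-10374 - 10468))/(24727 - 21410) - 30882)*(41026 + 15532) = ((7/5 + sqrt(-20842))/3317 - 30882)*56558 = ((7/5 + I*sqrt(20842))*(1/3317) - 30882)*56558 = ((7/16585 + I*sqrt(20842)/3317) - 30882)*56558 = (-512177963/16585 + I*sqrt(20842)/3317)*56558 = -28967761231354/16585 + 56558*I*sqrt(20842)/3317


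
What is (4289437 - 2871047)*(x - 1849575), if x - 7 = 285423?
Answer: -2218567626550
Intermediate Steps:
x = 285430 (x = 7 + 285423 = 285430)
(4289437 - 2871047)*(x - 1849575) = (4289437 - 2871047)*(285430 - 1849575) = 1418390*(-1564145) = -2218567626550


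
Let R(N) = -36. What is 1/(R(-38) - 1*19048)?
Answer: -1/19084 ≈ -5.2400e-5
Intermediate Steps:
1/(R(-38) - 1*19048) = 1/(-36 - 1*19048) = 1/(-36 - 19048) = 1/(-19084) = -1/19084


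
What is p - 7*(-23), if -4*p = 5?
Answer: 639/4 ≈ 159.75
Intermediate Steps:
p = -5/4 (p = -1/4*5 = -5/4 ≈ -1.2500)
p - 7*(-23) = -5/4 - 7*(-23) = -5/4 + 161 = 639/4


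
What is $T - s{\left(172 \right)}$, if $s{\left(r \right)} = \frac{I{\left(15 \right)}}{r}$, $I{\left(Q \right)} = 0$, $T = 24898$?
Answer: $24898$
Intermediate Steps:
$s{\left(r \right)} = 0$ ($s{\left(r \right)} = \frac{0}{r} = 0$)
$T - s{\left(172 \right)} = 24898 - 0 = 24898 + 0 = 24898$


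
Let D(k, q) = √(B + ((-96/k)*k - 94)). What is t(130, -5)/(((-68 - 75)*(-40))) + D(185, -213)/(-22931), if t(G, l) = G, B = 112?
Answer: 1/44 - I*√78/22931 ≈ 0.022727 - 0.00038515*I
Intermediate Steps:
D(k, q) = I*√78 (D(k, q) = √(112 + ((-96/k)*k - 94)) = √(112 + (-96 - 94)) = √(112 - 190) = √(-78) = I*√78)
t(130, -5)/(((-68 - 75)*(-40))) + D(185, -213)/(-22931) = 130/(((-68 - 75)*(-40))) + (I*√78)/(-22931) = 130/((-143*(-40))) + (I*√78)*(-1/22931) = 130/5720 - I*√78/22931 = 130*(1/5720) - I*√78/22931 = 1/44 - I*√78/22931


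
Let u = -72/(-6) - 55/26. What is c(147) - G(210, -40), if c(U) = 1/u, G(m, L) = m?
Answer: -53944/257 ≈ -209.90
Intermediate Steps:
u = 257/26 (u = -72*(-⅙) - 55*1/26 = 12 - 55/26 = 257/26 ≈ 9.8846)
c(U) = 26/257 (c(U) = 1/(257/26) = 26/257)
c(147) - G(210, -40) = 26/257 - 1*210 = 26/257 - 210 = -53944/257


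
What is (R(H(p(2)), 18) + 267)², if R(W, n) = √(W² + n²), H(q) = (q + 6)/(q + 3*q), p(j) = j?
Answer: 71614 + 2670*√13 ≈ 81241.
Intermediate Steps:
H(q) = (6 + q)/(4*q) (H(q) = (6 + q)/((4*q)) = (6 + q)*(1/(4*q)) = (6 + q)/(4*q))
(R(H(p(2)), 18) + 267)² = (√(((¼)*(6 + 2)/2)² + 18²) + 267)² = (√(((¼)*(½)*8)² + 324) + 267)² = (√(1² + 324) + 267)² = (√(1 + 324) + 267)² = (√325 + 267)² = (5*√13 + 267)² = (267 + 5*√13)²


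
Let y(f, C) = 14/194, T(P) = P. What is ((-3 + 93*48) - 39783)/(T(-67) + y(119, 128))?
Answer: 571039/1082 ≈ 527.76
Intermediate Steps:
y(f, C) = 7/97 (y(f, C) = 14*(1/194) = 7/97)
((-3 + 93*48) - 39783)/(T(-67) + y(119, 128)) = ((-3 + 93*48) - 39783)/(-67 + 7/97) = ((-3 + 4464) - 39783)/(-6492/97) = (4461 - 39783)*(-97/6492) = -35322*(-97/6492) = 571039/1082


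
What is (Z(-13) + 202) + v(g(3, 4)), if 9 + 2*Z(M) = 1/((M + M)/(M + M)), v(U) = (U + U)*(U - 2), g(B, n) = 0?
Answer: 198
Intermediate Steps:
v(U) = 2*U*(-2 + U) (v(U) = (2*U)*(-2 + U) = 2*U*(-2 + U))
Z(M) = -4 (Z(M) = -9/2 + 1/(2*(((M + M)/(M + M)))) = -9/2 + 1/(2*(((2*M)/((2*M))))) = -9/2 + 1/(2*(((2*M)*(1/(2*M))))) = -9/2 + (½)/1 = -9/2 + (½)*1 = -9/2 + ½ = -4)
(Z(-13) + 202) + v(g(3, 4)) = (-4 + 202) + 2*0*(-2 + 0) = 198 + 2*0*(-2) = 198 + 0 = 198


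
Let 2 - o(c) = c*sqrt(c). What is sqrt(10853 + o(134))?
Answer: sqrt(10855 - 134*sqrt(134)) ≈ 96.456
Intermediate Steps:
o(c) = 2 - c**(3/2) (o(c) = 2 - c*sqrt(c) = 2 - c**(3/2))
sqrt(10853 + o(134)) = sqrt(10853 + (2 - 134**(3/2))) = sqrt(10853 + (2 - 134*sqrt(134))) = sqrt(10855 - 134*sqrt(134))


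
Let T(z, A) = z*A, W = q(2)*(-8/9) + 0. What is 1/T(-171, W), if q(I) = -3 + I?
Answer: -1/152 ≈ -0.0065789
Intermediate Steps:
W = 8/9 (W = (-3 + 2)*(-8/9) + 0 = -(-8)/9 + 0 = -1*(-8/9) + 0 = 8/9 + 0 = 8/9 ≈ 0.88889)
T(z, A) = A*z
1/T(-171, W) = 1/((8/9)*(-171)) = 1/(-152) = -1/152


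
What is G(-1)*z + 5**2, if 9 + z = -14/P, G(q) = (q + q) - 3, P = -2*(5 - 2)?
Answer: 175/3 ≈ 58.333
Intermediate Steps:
P = -6 (P = -2*3 = -6)
G(q) = -3 + 2*q (G(q) = 2*q - 3 = -3 + 2*q)
z = -20/3 (z = -9 - 14/(-6) = -9 - 14*(-1/6) = -9 + 7/3 = -20/3 ≈ -6.6667)
G(-1)*z + 5**2 = (-3 + 2*(-1))*(-20/3) + 5**2 = (-3 - 2)*(-20/3) + 25 = -5*(-20/3) + 25 = 100/3 + 25 = 175/3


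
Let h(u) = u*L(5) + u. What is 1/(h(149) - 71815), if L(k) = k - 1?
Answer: -1/71070 ≈ -1.4071e-5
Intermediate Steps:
L(k) = -1 + k
h(u) = 5*u (h(u) = u*(-1 + 5) + u = u*4 + u = 4*u + u = 5*u)
1/(h(149) - 71815) = 1/(5*149 - 71815) = 1/(745 - 71815) = 1/(-71070) = -1/71070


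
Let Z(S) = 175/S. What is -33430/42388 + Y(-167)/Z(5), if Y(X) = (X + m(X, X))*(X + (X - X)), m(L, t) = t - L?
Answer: 590494441/741790 ≈ 796.04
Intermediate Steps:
Y(X) = X**2 (Y(X) = (X + (X - X))*(X + (X - X)) = (X + 0)*(X + 0) = X*X = X**2)
-33430/42388 + Y(-167)/Z(5) = -33430/42388 + (-167)**2/((175/5)) = -33430*1/42388 + 27889/((175*(1/5))) = -16715/21194 + 27889/35 = 590494441/741790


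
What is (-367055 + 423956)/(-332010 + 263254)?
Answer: -56901/68756 ≈ -0.82758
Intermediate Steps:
(-367055 + 423956)/(-332010 + 263254) = 56901/(-68756) = 56901*(-1/68756) = -56901/68756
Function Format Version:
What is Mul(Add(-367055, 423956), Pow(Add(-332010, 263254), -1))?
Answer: Rational(-56901, 68756) ≈ -0.82758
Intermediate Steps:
Mul(Add(-367055, 423956), Pow(Add(-332010, 263254), -1)) = Mul(56901, Pow(-68756, -1)) = Mul(56901, Rational(-1, 68756)) = Rational(-56901, 68756)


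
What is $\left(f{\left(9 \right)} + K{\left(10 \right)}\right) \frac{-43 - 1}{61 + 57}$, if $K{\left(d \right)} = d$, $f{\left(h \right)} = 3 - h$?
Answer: $- \frac{88}{59} \approx -1.4915$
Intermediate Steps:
$\left(f{\left(9 \right)} + K{\left(10 \right)}\right) \frac{-43 - 1}{61 + 57} = \left(\left(3 - 9\right) + 10\right) \frac{-43 - 1}{61 + 57} = \left(\left(3 - 9\right) + 10\right) \left(- \frac{44}{118}\right) = \left(-6 + 10\right) \left(\left(-44\right) \frac{1}{118}\right) = 4 \left(- \frac{22}{59}\right) = - \frac{88}{59}$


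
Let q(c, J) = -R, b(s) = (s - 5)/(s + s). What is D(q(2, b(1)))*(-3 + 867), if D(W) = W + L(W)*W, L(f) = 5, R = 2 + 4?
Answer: -31104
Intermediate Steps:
R = 6
b(s) = (-5 + s)/(2*s) (b(s) = (-5 + s)/((2*s)) = (-5 + s)*(1/(2*s)) = (-5 + s)/(2*s))
q(c, J) = -6 (q(c, J) = -1*6 = -6)
D(W) = 6*W (D(W) = W + 5*W = 6*W)
D(q(2, b(1)))*(-3 + 867) = (6*(-6))*(-3 + 867) = -36*864 = -31104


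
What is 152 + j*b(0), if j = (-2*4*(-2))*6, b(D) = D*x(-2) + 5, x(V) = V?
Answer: 632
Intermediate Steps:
b(D) = 5 - 2*D (b(D) = D*(-2) + 5 = -2*D + 5 = 5 - 2*D)
j = 96 (j = -8*(-2)*6 = 16*6 = 96)
152 + j*b(0) = 152 + 96*(5 - 2*0) = 152 + 96*(5 + 0) = 152 + 96*5 = 152 + 480 = 632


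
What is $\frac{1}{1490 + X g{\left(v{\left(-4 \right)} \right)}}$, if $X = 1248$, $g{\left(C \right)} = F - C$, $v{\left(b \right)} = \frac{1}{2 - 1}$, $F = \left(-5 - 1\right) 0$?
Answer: $\frac{1}{242} \approx 0.0041322$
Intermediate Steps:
$F = 0$ ($F = \left(-6\right) 0 = 0$)
$v{\left(b \right)} = 1$ ($v{\left(b \right)} = 1^{-1} = 1$)
$g{\left(C \right)} = - C$ ($g{\left(C \right)} = 0 - C = - C$)
$\frac{1}{1490 + X g{\left(v{\left(-4 \right)} \right)}} = \frac{1}{1490 + 1248 \left(\left(-1\right) 1\right)} = \frac{1}{1490 + 1248 \left(-1\right)} = \frac{1}{1490 - 1248} = \frac{1}{242}$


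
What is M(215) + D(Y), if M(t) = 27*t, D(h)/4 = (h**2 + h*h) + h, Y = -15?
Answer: 7545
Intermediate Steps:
D(h) = 4*h + 8*h**2 (D(h) = 4*((h**2 + h*h) + h) = 4*((h**2 + h**2) + h) = 4*(2*h**2 + h) = 4*(h + 2*h**2) = 4*h + 8*h**2)
M(215) + D(Y) = 27*215 + 4*(-15)*(1 + 2*(-15)) = 5805 + 4*(-15)*(1 - 30) = 5805 + 4*(-15)*(-29) = 5805 + 1740 = 7545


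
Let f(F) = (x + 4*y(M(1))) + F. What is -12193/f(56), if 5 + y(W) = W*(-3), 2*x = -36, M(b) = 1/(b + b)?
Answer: -12193/12 ≈ -1016.1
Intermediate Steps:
M(b) = 1/(2*b)
x = -18 (x = (½)*(-36) = -18)
y(W) = -5 - 3*W (y(W) = -5 + W*(-3) = -5 - 3*W)
f(F) = -44 + F (f(F) = (-18 + 4*(-5 - 3/(2*1))) + F = (-18 + 4*(-5 - 3/2)) + F = (-18 + 4*(-13/2)) + F = (-18 - 26) + F = -44 + F)
-12193/f(56) = -12193/(-44 + 56) = -12193/12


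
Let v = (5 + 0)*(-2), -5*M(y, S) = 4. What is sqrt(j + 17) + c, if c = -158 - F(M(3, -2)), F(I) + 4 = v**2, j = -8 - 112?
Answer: -254 + I*sqrt(103) ≈ -254.0 + 10.149*I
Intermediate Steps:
M(y, S) = -4/5 (M(y, S) = -1/5*4 = -4/5)
j = -120
v = -10 (v = 5*(-2) = -10)
F(I) = 96 (F(I) = -4 + (-10)**2 = -4 + 100 = 96)
c = -254 (c = -158 - 1*96 = -158 - 96 = -254)
sqrt(j + 17) + c = sqrt(-120 + 17) - 254 = sqrt(-103) - 254 = I*sqrt(103) - 254 = -254 + I*sqrt(103)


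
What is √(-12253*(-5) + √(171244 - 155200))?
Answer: √(61265 + 2*√4011) ≈ 247.77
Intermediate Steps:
√(-12253*(-5) + √(171244 - 155200)) = √(61265 + √16044) = √(61265 + 2*√4011)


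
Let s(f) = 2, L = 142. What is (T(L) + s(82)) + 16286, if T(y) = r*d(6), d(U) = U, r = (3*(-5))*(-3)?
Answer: 16558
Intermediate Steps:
r = 45 (r = -15*(-3) = 45)
T(y) = 270 (T(y) = 45*6 = 270)
(T(L) + s(82)) + 16286 = (270 + 2) + 16286 = 272 + 16286 = 16558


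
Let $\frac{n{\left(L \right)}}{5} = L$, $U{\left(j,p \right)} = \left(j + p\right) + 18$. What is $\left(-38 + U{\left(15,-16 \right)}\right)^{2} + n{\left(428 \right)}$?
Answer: $2581$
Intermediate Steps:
$U{\left(j,p \right)} = 18 + j + p$
$n{\left(L \right)} = 5 L$
$\left(-38 + U{\left(15,-16 \right)}\right)^{2} + n{\left(428 \right)} = \left(-38 + \left(18 + 15 - 16\right)\right)^{2} + 5 \cdot 428 = \left(-38 + 17\right)^{2} + 2140 = \left(-21\right)^{2} + 2140 = 441 + 2140 = 2581$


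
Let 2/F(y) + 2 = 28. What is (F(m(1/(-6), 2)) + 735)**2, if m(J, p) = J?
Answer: 91317136/169 ≈ 5.4034e+5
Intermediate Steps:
F(y) = 1/13 (F(y) = 2/(-2 + 28) = 2/26 = 2*(1/26) = 1/13)
(F(m(1/(-6), 2)) + 735)**2 = (1/13 + 735)**2 = (9556/13)**2 = 91317136/169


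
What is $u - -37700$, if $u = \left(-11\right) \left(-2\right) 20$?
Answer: $38140$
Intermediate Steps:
$u = 440$ ($u = 22 \cdot 20 = 440$)
$u - -37700 = 440 - -37700 = 440 + 37700 = 38140$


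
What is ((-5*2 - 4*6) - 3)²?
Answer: 1369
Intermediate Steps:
((-5*2 - 4*6) - 3)² = ((-10 - 24) - 3)² = (-34 - 3)² = (-37)² = 1369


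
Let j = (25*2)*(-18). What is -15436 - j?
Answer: -14536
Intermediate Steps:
j = -900 (j = 50*(-18) = -900)
-15436 - j = -15436 - 1*(-900) = -15436 + 900 = -14536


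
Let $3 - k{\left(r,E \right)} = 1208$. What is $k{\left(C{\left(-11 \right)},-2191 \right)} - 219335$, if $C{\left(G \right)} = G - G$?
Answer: $-220540$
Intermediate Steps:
$C{\left(G \right)} = 0$
$k{\left(r,E \right)} = -1205$ ($k{\left(r,E \right)} = 3 - 1208 = -1205$)
$k{\left(C{\left(-11 \right)},-2191 \right)} - 219335 = -1205 - 219335 = -220540$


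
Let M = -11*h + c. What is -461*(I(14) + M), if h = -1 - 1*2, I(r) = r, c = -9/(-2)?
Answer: -47483/2 ≈ -23742.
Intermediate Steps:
c = 9/2 (c = -9*(-½) = 9/2 ≈ 4.5000)
h = -3 (h = -1 - 2 = -3)
M = 75/2 (M = -11*(-3) + 9/2 = 33 + 9/2 = 75/2 ≈ 37.500)
-461*(I(14) + M) = -461*(14 + 75/2) = -461*103/2 = -47483/2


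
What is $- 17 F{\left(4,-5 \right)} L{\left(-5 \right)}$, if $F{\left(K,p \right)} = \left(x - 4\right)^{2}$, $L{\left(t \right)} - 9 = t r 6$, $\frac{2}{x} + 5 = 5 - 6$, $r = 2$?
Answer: $\frac{48841}{3} \approx 16280.0$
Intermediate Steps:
$x = - \frac{1}{3}$ ($x = \frac{2}{-5 + \left(5 - 6\right)} = \frac{2}{-5 - 1} = \frac{2}{-6} = 2 \left(- \frac{1}{6}\right) = - \frac{1}{3} \approx -0.33333$)
$L{\left(t \right)} = 9 + 12 t$ ($L{\left(t \right)} = 9 + t 2 \cdot 6 = 9 + 2 t 6 = 9 + 12 t$)
$F{\left(K,p \right)} = \frac{169}{9}$ ($F{\left(K,p \right)} = \left(- \frac{1}{3} - 4\right)^{2} = \left(- \frac{13}{3}\right)^{2} = \frac{169}{9}$)
$- 17 F{\left(4,-5 \right)} L{\left(-5 \right)} = \left(-17\right) \frac{169}{9} \left(9 + 12 \left(-5\right)\right) = - \frac{2873 \left(9 - 60\right)}{9} = \left(- \frac{2873}{9}\right) \left(-51\right) = \frac{48841}{3}$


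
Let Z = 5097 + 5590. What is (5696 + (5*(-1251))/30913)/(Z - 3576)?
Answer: 176074193/219822343 ≈ 0.80098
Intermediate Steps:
Z = 10687
(5696 + (5*(-1251))/30913)/(Z - 3576) = (5696 + (5*(-1251))/30913)/(10687 - 3576) = (5696 - 6255*1/30913)/7111 = (5696 - 6255/30913)*(1/7111) = (176074193/30913)*(1/7111) = 176074193/219822343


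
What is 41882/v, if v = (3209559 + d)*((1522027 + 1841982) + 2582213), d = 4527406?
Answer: 20941/23002855748115 ≈ 9.1037e-10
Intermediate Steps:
v = 46005711496230 (v = (3209559 + 4527406)*((1522027 + 1841982) + 2582213) = 7736965*(3364009 + 2582213) = 7736965*5946222 = 46005711496230)
41882/v = 41882/46005711496230 = 41882*(1/46005711496230) = 20941/23002855748115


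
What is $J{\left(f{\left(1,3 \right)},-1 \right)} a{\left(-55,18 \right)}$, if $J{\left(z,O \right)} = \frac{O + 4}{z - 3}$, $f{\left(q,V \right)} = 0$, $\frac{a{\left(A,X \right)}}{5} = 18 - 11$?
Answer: $-35$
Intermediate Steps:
$a{\left(A,X \right)} = 35$ ($a{\left(A,X \right)} = 5 \left(18 - 11\right) = 5 \cdot 7 = 35$)
$J{\left(z,O \right)} = \frac{4 + O}{-3 + z}$
$J{\left(f{\left(1,3 \right)},-1 \right)} a{\left(-55,18 \right)} = \frac{4 - 1}{-3 + 0} \cdot 35 = \frac{1}{-3} \cdot 3 \cdot 35 = \left(- \frac{1}{3}\right) 3 \cdot 35 = \left(-1\right) 35 = -35$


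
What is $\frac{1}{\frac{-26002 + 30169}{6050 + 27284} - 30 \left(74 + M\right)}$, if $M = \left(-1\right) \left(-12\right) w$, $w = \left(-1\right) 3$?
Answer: $- \frac{33334}{37996593} \approx -0.00087729$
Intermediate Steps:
$w = -3$
$M = -36$ ($M = \left(-1\right) \left(-12\right) \left(-3\right) = 12 \left(-3\right) = -36$)
$\frac{1}{\frac{-26002 + 30169}{6050 + 27284} - 30 \left(74 + M\right)} = \frac{1}{\frac{-26002 + 30169}{6050 + 27284} - 30 \left(74 - 36\right)} = \frac{1}{\frac{4167}{33334} - 1140} = \frac{1}{- \frac{37996593}{33334}} = - \frac{33334}{37996593}$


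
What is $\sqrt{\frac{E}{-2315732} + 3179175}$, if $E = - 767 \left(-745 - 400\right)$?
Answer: $\frac{\sqrt{4262172135471421705}}{1157866} \approx 1783.0$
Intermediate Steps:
$E = 878215$ ($E = \left(-767\right) \left(-1145\right) = 878215$)
$\sqrt{\frac{E}{-2315732} + 3179175} = \sqrt{\frac{878215}{-2315732} + 3179175} = \sqrt{878215 \left(- \frac{1}{2315732}\right) + 3179175} = \sqrt{- \frac{878215}{2315732} + 3179175} = \sqrt{\frac{7362116402885}{2315732}} = \frac{\sqrt{4262172135471421705}}{1157866}$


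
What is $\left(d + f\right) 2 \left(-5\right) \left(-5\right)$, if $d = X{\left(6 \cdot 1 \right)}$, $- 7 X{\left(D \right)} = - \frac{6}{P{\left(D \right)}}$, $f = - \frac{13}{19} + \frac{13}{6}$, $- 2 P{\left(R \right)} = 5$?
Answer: $\frac{22735}{399} \approx 56.98$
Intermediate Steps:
$P{\left(R \right)} = - \frac{5}{2}$ ($P{\left(R \right)} = \left(- \frac{1}{2}\right) 5 = - \frac{5}{2}$)
$f = \frac{169}{114}$ ($f = \left(-13\right) \frac{1}{19} + 13 \cdot \frac{1}{6} = - \frac{13}{19} + \frac{13}{6} = \frac{169}{114} \approx 1.4825$)
$X{\left(D \right)} = - \frac{12}{35}$ ($X{\left(D \right)} = - \frac{\left(-6\right) \frac{1}{- \frac{5}{2}}}{7} = - \frac{\left(-6\right) \left(- \frac{2}{5}\right)}{7} = \left(- \frac{1}{7}\right) \frac{12}{5} = - \frac{12}{35}$)
$d = - \frac{12}{35} \approx -0.34286$
$\left(d + f\right) 2 \left(-5\right) \left(-5\right) = \left(- \frac{12}{35} + \frac{169}{114}\right) 2 \left(-5\right) \left(-5\right) = \frac{4547 \left(\left(-10\right) \left(-5\right)\right)}{3990} = \frac{4547}{3990} \cdot 50 = \frac{22735}{399}$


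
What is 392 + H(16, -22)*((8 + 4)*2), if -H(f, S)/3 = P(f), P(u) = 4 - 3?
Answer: 320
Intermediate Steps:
P(u) = 1
H(f, S) = -3 (H(f, S) = -3*1 = -3)
392 + H(16, -22)*((8 + 4)*2) = 392 - 3*(8 + 4)*2 = 392 - 36*2 = 392 - 3*24 = 392 - 72 = 320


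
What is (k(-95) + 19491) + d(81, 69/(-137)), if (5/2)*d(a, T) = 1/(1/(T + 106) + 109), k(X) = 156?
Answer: 77385323348/3938785 ≈ 19647.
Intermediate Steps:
d(a, T) = 2/(5*(109 + 1/(106 + T))) (d(a, T) = 2/(5*(1/(T + 106) + 109)) = 2/(5*(1/(106 + T) + 109)) = 2/(5*(109 + 1/(106 + T))))
(k(-95) + 19491) + d(81, 69/(-137)) = (156 + 19491) + 2*(106 + 69/(-137))/(5*(11555 + 109*(69/(-137)))) = 19647 + 2*(106 + 69*(-1/137))/(5*(11555 + 109*(69*(-1/137)))) = 19647 + 2*(106 - 69/137)/(5*(11555 + 109*(-69/137))) = 19647 + (2/5)*(14453/137)/(11555 - 7521/137) = 19647 + (2/5)*(14453/137)/(1575514/137) = 19647 + (2/5)*(137/1575514)*(14453/137) = 19647 + 14453/3938785 = 77385323348/3938785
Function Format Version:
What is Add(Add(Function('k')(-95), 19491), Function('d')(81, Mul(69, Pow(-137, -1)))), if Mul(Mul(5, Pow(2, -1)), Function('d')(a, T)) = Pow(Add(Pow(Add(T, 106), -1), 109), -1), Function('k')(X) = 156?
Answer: Rational(77385323348, 3938785) ≈ 19647.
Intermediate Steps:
Function('d')(a, T) = Mul(Rational(2, 5), Pow(Add(109, Pow(Add(106, T), -1)), -1)) (Function('d')(a, T) = Mul(Rational(2, 5), Pow(Add(Pow(Add(T, 106), -1), 109), -1)) = Mul(Rational(2, 5), Pow(Add(Pow(Add(106, T), -1), 109), -1)) = Mul(Rational(2, 5), Pow(Add(109, Pow(Add(106, T), -1)), -1)))
Add(Add(Function('k')(-95), 19491), Function('d')(81, Mul(69, Pow(-137, -1)))) = Add(Add(156, 19491), Mul(Rational(2, 5), Pow(Add(11555, Mul(109, Mul(69, Pow(-137, -1)))), -1), Add(106, Mul(69, Pow(-137, -1))))) = Add(19647, Mul(Rational(2, 5), Pow(Add(11555, Mul(109, Mul(69, Rational(-1, 137)))), -1), Add(106, Mul(69, Rational(-1, 137))))) = Add(19647, Mul(Rational(2, 5), Pow(Add(11555, Mul(109, Rational(-69, 137))), -1), Add(106, Rational(-69, 137)))) = Add(19647, Mul(Rational(2, 5), Pow(Add(11555, Rational(-7521, 137)), -1), Rational(14453, 137))) = Add(19647, Mul(Rational(2, 5), Pow(Rational(1575514, 137), -1), Rational(14453, 137))) = Add(19647, Mul(Rational(2, 5), Rational(137, 1575514), Rational(14453, 137))) = Add(19647, Rational(14453, 3938785)) = Rational(77385323348, 3938785)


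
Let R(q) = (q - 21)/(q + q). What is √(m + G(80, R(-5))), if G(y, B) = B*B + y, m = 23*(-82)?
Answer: I*√44981/5 ≈ 42.417*I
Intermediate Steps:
R(q) = (-21 + q)/(2*q) (R(q) = (-21 + q)/((2*q)) = (-21 + q)*(1/(2*q)) = (-21 + q)/(2*q))
m = -1886
G(y, B) = y + B² (G(y, B) = B² + y = y + B²)
√(m + G(80, R(-5))) = √(-1886 + (80 + ((½)*(-21 - 5)/(-5))²)) = √(-1886 + (80 + ((½)*(-⅕)*(-26))²)) = √(-1886 + (80 + (13/5)²)) = √(-1886 + (80 + 169/25)) = √(-1886 + 2169/25) = √(-44981/25) = I*√44981/5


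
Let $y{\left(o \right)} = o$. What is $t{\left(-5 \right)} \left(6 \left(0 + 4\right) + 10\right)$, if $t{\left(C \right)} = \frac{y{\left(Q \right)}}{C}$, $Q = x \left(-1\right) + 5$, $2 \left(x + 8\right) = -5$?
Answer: $- \frac{527}{5} \approx -105.4$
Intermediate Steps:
$x = - \frac{21}{2}$ ($x = -8 + \frac{1}{2} \left(-5\right) = -8 - \frac{5}{2} = - \frac{21}{2} \approx -10.5$)
$Q = \frac{31}{2}$ ($Q = \left(- \frac{21}{2}\right) \left(-1\right) + 5 = \frac{21}{2} + 5 = \frac{31}{2} \approx 15.5$)
$t{\left(C \right)} = \frac{31}{2 C}$
$t{\left(-5 \right)} \left(6 \left(0 + 4\right) + 10\right) = \frac{31}{2 \left(-5\right)} \left(6 \left(0 + 4\right) + 10\right) = \frac{31}{2} \left(- \frac{1}{5}\right) \left(6 \cdot 4 + 10\right) = - \frac{31 \left(24 + 10\right)}{10} = \left(- \frac{31}{10}\right) 34 = - \frac{527}{5}$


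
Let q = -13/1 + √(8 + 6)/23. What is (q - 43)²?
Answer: (1288 - √14)²/529 ≈ 3117.8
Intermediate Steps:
q = -13 + √14/23 (q = -13*1 + √14*(1/23) = -13 + √14/23 ≈ -12.837)
(q - 43)² = ((-13 + √14/23) - 43)² = (-56 + √14/23)²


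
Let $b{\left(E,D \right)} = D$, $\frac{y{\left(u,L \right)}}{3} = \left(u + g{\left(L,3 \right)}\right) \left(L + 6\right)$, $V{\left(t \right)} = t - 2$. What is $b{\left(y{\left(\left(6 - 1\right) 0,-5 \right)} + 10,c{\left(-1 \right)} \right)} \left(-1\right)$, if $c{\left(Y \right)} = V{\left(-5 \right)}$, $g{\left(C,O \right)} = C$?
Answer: $7$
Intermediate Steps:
$V{\left(t \right)} = -2 + t$ ($V{\left(t \right)} = t - 2 = -2 + t$)
$c{\left(Y \right)} = -7$ ($c{\left(Y \right)} = -2 - 5 = -7$)
$y{\left(u,L \right)} = 3 \left(6 + L\right) \left(L + u\right)$ ($y{\left(u,L \right)} = 3 \left(u + L\right) \left(L + 6\right) = 3 \left(L + u\right) \left(6 + L\right) = 3 \left(6 + L\right) \left(L + u\right)$)
$b{\left(y{\left(\left(6 - 1\right) 0,-5 \right)} + 10,c{\left(-1 \right)} \right)} \left(-1\right) = \left(-7\right) \left(-1\right) = 7$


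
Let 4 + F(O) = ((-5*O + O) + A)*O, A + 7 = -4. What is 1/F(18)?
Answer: -1/1498 ≈ -0.00066756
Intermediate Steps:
A = -11 (A = -7 - 4 = -11)
F(O) = -4 + O*(-11 - 4*O) (F(O) = -4 + ((-5*O + O) - 11)*O = -4 + (-4*O - 11)*O = -4 + (-11 - 4*O)*O = -4 + O*(-11 - 4*O))
1/F(18) = 1/(-4 - 11*18 - 4*18²) = 1/(-4 - 198 - 4*324) = 1/(-4 - 198 - 1296) = 1/(-1498) = -1/1498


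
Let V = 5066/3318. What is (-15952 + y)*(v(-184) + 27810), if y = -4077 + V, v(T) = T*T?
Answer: -2048888492948/1659 ≈ -1.2350e+9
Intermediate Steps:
V = 2533/1659 (V = 5066*(1/3318) = 2533/1659 ≈ 1.5268)
v(T) = T**2
y = -6761210/1659 (y = -4077 + 2533/1659 = -6761210/1659 ≈ -4075.5)
(-15952 + y)*(v(-184) + 27810) = (-15952 - 6761210/1659)*((-184)**2 + 27810) = -33225578*(33856 + 27810)/1659 = -33225578/1659*61666 = -2048888492948/1659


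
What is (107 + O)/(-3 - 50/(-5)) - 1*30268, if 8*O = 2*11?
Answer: -847065/28 ≈ -30252.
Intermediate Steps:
O = 11/4 (O = (2*11)/8 = (1/8)*22 = 11/4 ≈ 2.7500)
(107 + O)/(-3 - 50/(-5)) - 1*30268 = (107 + 11/4)/(-3 - 50/(-5)) - 1*30268 = (439/4)/(-3 - 50*(-1/5)) - 30268 = (439/4)/(-3 + 10) - 30268 = (439/4)/7 - 30268 = (1/7)*(439/4) - 30268 = 439/28 - 30268 = -847065/28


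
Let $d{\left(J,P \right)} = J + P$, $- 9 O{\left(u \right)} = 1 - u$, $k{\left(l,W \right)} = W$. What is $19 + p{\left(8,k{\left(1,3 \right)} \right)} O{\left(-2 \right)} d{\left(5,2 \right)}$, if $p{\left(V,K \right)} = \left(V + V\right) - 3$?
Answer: $- \frac{34}{3} \approx -11.333$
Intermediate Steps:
$p{\left(V,K \right)} = -3 + 2 V$ ($p{\left(V,K \right)} = 2 V - 3 = -3 + 2 V$)
$O{\left(u \right)} = - \frac{1}{9} + \frac{u}{9}$ ($O{\left(u \right)} = - \frac{1 - u}{9} = - \frac{1}{9} + \frac{u}{9}$)
$19 + p{\left(8,k{\left(1,3 \right)} \right)} O{\left(-2 \right)} d{\left(5,2 \right)} = 19 + \left(-3 + 2 \cdot 8\right) \left(- \frac{1}{9} + \frac{1}{9} \left(-2\right)\right) \left(5 + 2\right) = 19 + \left(-3 + 16\right) \left(- \frac{1}{9} - \frac{2}{9}\right) 7 = 19 + 13 \left(\left(- \frac{1}{3}\right) 7\right) = 19 + 13 \left(- \frac{7}{3}\right) = 19 - \frac{91}{3} = - \frac{34}{3}$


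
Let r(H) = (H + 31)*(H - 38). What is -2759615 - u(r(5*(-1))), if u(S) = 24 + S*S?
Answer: -4009563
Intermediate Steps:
r(H) = (-38 + H)*(31 + H) (r(H) = (31 + H)*(-38 + H) = (-38 + H)*(31 + H))
u(S) = 24 + S²
-2759615 - u(r(5*(-1))) = -2759615 - (24 + (-1178 + (5*(-1))² - 35*(-1))²) = -2759615 - (24 + (-1178 + (-5)² - 7*(-5))²) = -2759615 - (24 + (-1178 + 25 + 35)²) = -2759615 - (24 + (-1118)²) = -2759615 - (24 + 1249924) = -2759615 - 1*1249948 = -2759615 - 1249948 = -4009563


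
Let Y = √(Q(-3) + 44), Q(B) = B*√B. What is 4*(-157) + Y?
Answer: -628 + √(44 - 3*I*√3) ≈ -621.36 - 0.391*I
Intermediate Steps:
Q(B) = B^(3/2)
Y = √(44 - 3*I*√3) (Y = √((-3)^(3/2) + 44) = √(-3*I*√3 + 44) = √(44 - 3*I*√3) ≈ 6.6448 - 0.391*I)
4*(-157) + Y = 4*(-157) + √(44 - 3*I*√3) = -628 + √(44 - 3*I*√3)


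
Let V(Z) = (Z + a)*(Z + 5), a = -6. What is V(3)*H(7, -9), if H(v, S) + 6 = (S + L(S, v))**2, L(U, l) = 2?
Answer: -1032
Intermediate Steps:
V(Z) = (-6 + Z)*(5 + Z) (V(Z) = (Z - 6)*(Z + 5) = (-6 + Z)*(5 + Z))
H(v, S) = -6 + (2 + S)**2 (H(v, S) = -6 + (S + 2)**2 = -6 + (2 + S)**2)
V(3)*H(7, -9) = (-30 + 3**2 - 1*3)*(-6 + (2 - 9)**2) = (-30 + 9 - 3)*(-6 + (-7)**2) = -24*(-6 + 49) = -24*43 = -1032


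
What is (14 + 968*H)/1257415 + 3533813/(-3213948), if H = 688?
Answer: -2302986533291/4041266424420 ≈ -0.56987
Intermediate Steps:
(14 + 968*H)/1257415 + 3533813/(-3213948) = (14 + 968*688)/1257415 + 3533813/(-3213948) = (14 + 665984)*(1/1257415) + 3533813*(-1/3213948) = 665998*(1/1257415) - 3533813/3213948 = 665998/1257415 - 3533813/3213948 = -2302986533291/4041266424420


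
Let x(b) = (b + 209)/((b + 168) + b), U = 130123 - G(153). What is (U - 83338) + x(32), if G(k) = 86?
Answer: 10834409/232 ≈ 46700.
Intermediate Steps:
U = 130037 (U = 130123 - 1*86 = 130123 - 86 = 130037)
x(b) = (209 + b)/(168 + 2*b) (x(b) = (209 + b)/((168 + b) + b) = (209 + b)/(168 + 2*b))
(U - 83338) + x(32) = (130037 - 83338) + (209 + 32)/(2*(84 + 32)) = 46699 + (½)*241/116 = 46699 + (½)*(1/116)*241 = 46699 + 241/232 = 10834409/232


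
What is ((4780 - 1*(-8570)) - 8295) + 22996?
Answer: 28051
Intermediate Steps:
((4780 - 1*(-8570)) - 8295) + 22996 = ((4780 + 8570) - 8295) + 22996 = (13350 - 8295) + 22996 = 5055 + 22996 = 28051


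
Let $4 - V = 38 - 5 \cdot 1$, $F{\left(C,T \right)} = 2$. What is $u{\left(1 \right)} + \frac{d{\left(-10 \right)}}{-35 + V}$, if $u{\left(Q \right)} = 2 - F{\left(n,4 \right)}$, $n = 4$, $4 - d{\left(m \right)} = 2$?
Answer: $- \frac{1}{32} \approx -0.03125$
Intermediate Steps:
$d{\left(m \right)} = 2$ ($d{\left(m \right)} = 4 - 2 = 2$)
$u{\left(Q \right)} = 0$ ($u{\left(Q \right)} = 2 - 2 = 0$)
$V = -29$ ($V = 4 - \left(38 - 5 \cdot 1\right) = 4 - \left(38 - 5\right) = 4 - 33 = -29$)
$u{\left(1 \right)} + \frac{d{\left(-10 \right)}}{-35 + V} = 0 + \frac{1}{-35 - 29} \cdot 2 = 0 + \frac{1}{-64} \cdot 2 = 0 - \frac{1}{32} = - \frac{1}{32}$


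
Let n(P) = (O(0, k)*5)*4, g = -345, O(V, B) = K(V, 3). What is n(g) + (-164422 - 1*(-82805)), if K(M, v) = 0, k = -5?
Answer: -81617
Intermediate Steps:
O(V, B) = 0
n(P) = 0 (n(P) = (0*5)*4 = 0*4 = 0)
n(g) + (-164422 - 1*(-82805)) = 0 + (-164422 - 1*(-82805)) = 0 + (-164422 + 82805) = 0 - 81617 = -81617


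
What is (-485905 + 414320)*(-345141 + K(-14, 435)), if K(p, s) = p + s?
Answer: 24676781200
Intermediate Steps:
(-485905 + 414320)*(-345141 + K(-14, 435)) = (-485905 + 414320)*(-345141 + (-14 + 435)) = -71585*(-345141 + 421) = -71585*(-344720) = 24676781200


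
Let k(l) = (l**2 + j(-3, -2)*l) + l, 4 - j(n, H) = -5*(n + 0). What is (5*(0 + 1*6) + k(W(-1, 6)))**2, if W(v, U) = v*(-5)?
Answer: 25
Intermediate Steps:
j(n, H) = 4 + 5*n (j(n, H) = 4 - (-5)*(n + 0) = 4 - (-5)*n = 4 + 5*n)
W(v, U) = -5*v
k(l) = l**2 - 10*l (k(l) = (l**2 + (4 + 5*(-3))*l) + l = (l**2 + (4 - 15)*l) + l = (l**2 - 11*l) + l = l**2 - 10*l)
(5*(0 + 1*6) + k(W(-1, 6)))**2 = (5*(0 + 1*6) + (-5*(-1))*(-10 - 5*(-1)))**2 = (5*(0 + 6) + 5*(-10 + 5))**2 = (5*6 + 5*(-5))**2 = (30 - 25)**2 = 5**2 = 25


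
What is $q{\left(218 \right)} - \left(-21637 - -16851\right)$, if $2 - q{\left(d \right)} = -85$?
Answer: $4873$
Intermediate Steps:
$q{\left(d \right)} = 87$ ($q{\left(d \right)} = 2 - -85 = 2 + 85 = 87$)
$q{\left(218 \right)} - \left(-21637 - -16851\right) = 87 - \left(-21637 - -16851\right) = 87 - \left(-21637 + 16851\right) = 87 - -4786 = 87 + 4786 = 4873$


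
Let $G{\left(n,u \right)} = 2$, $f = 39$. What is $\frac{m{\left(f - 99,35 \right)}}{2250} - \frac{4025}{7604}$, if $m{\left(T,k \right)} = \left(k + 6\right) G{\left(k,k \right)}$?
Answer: $- \frac{4216361}{8554500} \approx -0.49288$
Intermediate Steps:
$m{\left(T,k \right)} = 12 + 2 k$ ($m{\left(T,k \right)} = \left(k + 6\right) 2 = \left(6 + k\right) 2 = 12 + 2 k$)
$\frac{m{\left(f - 99,35 \right)}}{2250} - \frac{4025}{7604} = \frac{12 + 2 \cdot 35}{2250} - \frac{4025}{7604} = \left(12 + 70\right) \frac{1}{2250} - \frac{4025}{7604} = 82 \cdot \frac{1}{2250} - \frac{4025}{7604} = \frac{41}{1125} - \frac{4025}{7604} = - \frac{4216361}{8554500}$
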